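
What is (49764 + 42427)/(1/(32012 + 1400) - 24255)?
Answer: -3080285692/810408059 ≈ -3.8009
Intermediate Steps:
(49764 + 42427)/(1/(32012 + 1400) - 24255) = 92191/(1/33412 - 24255) = 92191/(-810408059/33412) = 92191*(-33412/810408059) = -3080285692/810408059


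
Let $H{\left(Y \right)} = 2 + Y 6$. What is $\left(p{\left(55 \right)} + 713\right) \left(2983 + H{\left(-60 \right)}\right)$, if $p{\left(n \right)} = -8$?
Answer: $1850625$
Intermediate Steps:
$H{\left(Y \right)} = 2 + 6 Y$
$\left(p{\left(55 \right)} + 713\right) \left(2983 + H{\left(-60 \right)}\right) = \left(-8 + 713\right) \left(2983 + \left(2 + 6 \left(-60\right)\right)\right) = 705 \left(2983 + \left(2 - 360\right)\right) = 705 \left(2983 - 358\right) = 705 \cdot 2625 = 1850625$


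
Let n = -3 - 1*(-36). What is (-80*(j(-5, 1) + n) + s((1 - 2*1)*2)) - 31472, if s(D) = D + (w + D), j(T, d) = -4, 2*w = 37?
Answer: -67555/2 ≈ -33778.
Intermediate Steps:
w = 37/2 (w = (1/2)*37 = 37/2 ≈ 18.500)
s(D) = 37/2 + 2*D (s(D) = D + (37/2 + D) = 37/2 + 2*D)
n = 33 (n = -3 + 36 = 33)
(-80*(j(-5, 1) + n) + s((1 - 2*1)*2)) - 31472 = (-80*(-4 + 33) + (37/2 + 2*((1 - 2*1)*2))) - 31472 = (-80*29 + (37/2 + 2*((1 - 2)*2))) - 31472 = (-2320 + (37/2 + 2*(-1*2))) - 31472 = (-2320 + (37/2 + 2*(-2))) - 31472 = (-2320 + (37/2 - 4)) - 31472 = (-2320 + 29/2) - 31472 = -4611/2 - 31472 = -67555/2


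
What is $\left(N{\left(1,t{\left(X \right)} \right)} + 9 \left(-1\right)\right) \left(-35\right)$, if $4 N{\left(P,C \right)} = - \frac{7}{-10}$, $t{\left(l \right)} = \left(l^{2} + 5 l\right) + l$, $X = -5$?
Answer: $\frac{2471}{8} \approx 308.88$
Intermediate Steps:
$t{\left(l \right)} = l^{2} + 6 l$
$N{\left(P,C \right)} = \frac{7}{40}$ ($N{\left(P,C \right)} = \frac{\left(-7\right) \frac{1}{-10}}{4} = \frac{\left(-7\right) \left(- \frac{1}{10}\right)}{4} = \frac{1}{4} \cdot \frac{7}{10} = \frac{7}{40}$)
$\left(N{\left(1,t{\left(X \right)} \right)} + 9 \left(-1\right)\right) \left(-35\right) = \left(\frac{7}{40} + 9 \left(-1\right)\right) \left(-35\right) = \left(\frac{7}{40} - 9\right) \left(-35\right) = \left(- \frac{353}{40}\right) \left(-35\right) = \frac{2471}{8}$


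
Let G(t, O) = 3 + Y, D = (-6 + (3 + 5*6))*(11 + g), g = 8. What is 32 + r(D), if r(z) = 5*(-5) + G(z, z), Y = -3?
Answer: 7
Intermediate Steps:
D = 513 (D = (-6 + (3 + 5*6))*(11 + 8) = (-6 + (3 + 30))*19 = (-6 + 33)*19 = 27*19 = 513)
G(t, O) = 0 (G(t, O) = 3 - 3 = 0)
r(z) = -25 (r(z) = 5*(-5) + 0 = -25 + 0 = -25)
32 + r(D) = 32 - 25 = 7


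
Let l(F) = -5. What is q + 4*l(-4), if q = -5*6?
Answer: -50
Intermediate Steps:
q = -30
q + 4*l(-4) = -30 + 4*(-5) = -30 - 20 = -50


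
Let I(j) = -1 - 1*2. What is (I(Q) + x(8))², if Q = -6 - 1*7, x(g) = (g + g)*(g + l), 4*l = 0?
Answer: 15625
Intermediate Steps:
l = 0 (l = (¼)*0 = 0)
x(g) = 2*g² (x(g) = (g + g)*(g + 0) = (2*g)*g = 2*g²)
Q = -13 (Q = -6 - 7 = -13)
I(j) = -3 (I(j) = -1 - 2 = -3)
(I(Q) + x(8))² = (-3 + 2*8²)² = (-3 + 2*64)² = (-3 + 128)² = 125² = 15625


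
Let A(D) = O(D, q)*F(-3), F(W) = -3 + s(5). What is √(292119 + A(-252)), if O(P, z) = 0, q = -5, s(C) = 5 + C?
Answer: √292119 ≈ 540.48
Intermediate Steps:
F(W) = 7 (F(W) = -3 + (5 + 5) = -3 + 10 = 7)
A(D) = 0 (A(D) = 0*7 = 0)
√(292119 + A(-252)) = √(292119 + 0) = √292119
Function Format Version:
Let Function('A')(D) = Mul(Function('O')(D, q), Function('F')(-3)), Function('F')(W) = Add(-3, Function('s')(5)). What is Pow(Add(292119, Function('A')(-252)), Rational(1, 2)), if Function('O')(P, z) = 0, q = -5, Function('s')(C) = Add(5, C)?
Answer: Pow(292119, Rational(1, 2)) ≈ 540.48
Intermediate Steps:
Function('F')(W) = 7 (Function('F')(W) = Add(-3, Add(5, 5)) = Add(-3, 10) = 7)
Function('A')(D) = 0 (Function('A')(D) = Mul(0, 7) = 0)
Pow(Add(292119, Function('A')(-252)), Rational(1, 2)) = Pow(Add(292119, 0), Rational(1, 2)) = Pow(292119, Rational(1, 2))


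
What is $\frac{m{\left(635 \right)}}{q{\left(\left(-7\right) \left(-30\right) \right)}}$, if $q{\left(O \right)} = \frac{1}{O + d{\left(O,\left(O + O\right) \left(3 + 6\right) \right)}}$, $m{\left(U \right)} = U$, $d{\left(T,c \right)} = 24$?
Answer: $148590$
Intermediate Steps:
$q{\left(O \right)} = \frac{1}{24 + O}$ ($q{\left(O \right)} = \frac{1}{O + 24} = \frac{1}{24 + O}$)
$\frac{m{\left(635 \right)}}{q{\left(\left(-7\right) \left(-30\right) \right)}} = \frac{635}{\frac{1}{24 - -210}} = \frac{635}{\frac{1}{24 + 210}} = \frac{635}{\frac{1}{234}} = 635 \frac{1}{\frac{1}{234}} = 635 \cdot 234 = 148590$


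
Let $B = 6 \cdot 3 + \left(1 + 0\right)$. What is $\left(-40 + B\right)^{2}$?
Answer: $441$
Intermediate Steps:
$B = 19$ ($B = 18 + 1 = 19$)
$\left(-40 + B\right)^{2} = \left(-40 + 19\right)^{2} = \left(-21\right)^{2} = 441$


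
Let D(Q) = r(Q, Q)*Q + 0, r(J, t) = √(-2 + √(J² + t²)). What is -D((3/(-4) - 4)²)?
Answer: -361*√(-32 + 361*√2)/64 ≈ -123.39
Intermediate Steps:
D(Q) = Q*√(-2 + √2*√(Q²)) (D(Q) = √(-2 + √(Q² + Q²))*Q + 0 = √(-2 + √(2*Q²))*Q + 0 = √(-2 + √2*√(Q²))*Q + 0 = Q*√(-2 + √2*√(Q²)) + 0 = Q*√(-2 + √2*√(Q²)))
-D((3/(-4) - 4)²) = -(3/(-4) - 4)²*√(-2 + √2*√(((3/(-4) - 4)²)²)) = -(3*(-¼) - 4)²*√(-2 + √2*√(((3*(-¼) - 4)²)²)) = -(-¾ - 4)²*√(-2 + √2*√(((-¾ - 4)²)²)) = -(-19/4)²*√(-2 + √2*√(((-19/4)²)²)) = -361*√(-2 + √2*√((361/16)²))/16 = -361*√(-2 + √2*√(130321/256))/16 = -361*√(-2 + √2*(361/16))/16 = -361*√(-2 + 361*√2/16)/16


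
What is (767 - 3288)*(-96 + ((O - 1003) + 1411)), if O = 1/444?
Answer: -349231609/444 ≈ -7.8656e+5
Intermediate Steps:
O = 1/444 ≈ 0.0022523
(767 - 3288)*(-96 + ((O - 1003) + 1411)) = (767 - 3288)*(-96 + ((1/444 - 1003) + 1411)) = -2521*(-96 + (-445331/444 + 1411)) = -2521*(-96 + 181153/444) = -2521*138529/444 = -349231609/444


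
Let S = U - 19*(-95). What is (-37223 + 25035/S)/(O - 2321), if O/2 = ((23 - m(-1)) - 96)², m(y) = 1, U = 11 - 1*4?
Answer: -1070207/248244 ≈ -4.3111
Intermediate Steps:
U = 7 (U = 11 - 4 = 7)
S = 1812 (S = 7 - 19*(-95) = 7 + 1805 = 1812)
O = 10952 (O = 2*((23 - 1*1) - 96)² = 2*((23 - 1) - 96)² = 2*(22 - 96)² = 2*(-74)² = 2*5476 = 10952)
(-37223 + 25035/S)/(O - 2321) = (-37223 + 25035/1812)/(10952 - 2321) = (-37223 + 25035*(1/1812))/8631 = (-37223 + 8345/604)*(1/8631) = -22474347/604*1/8631 = -1070207/248244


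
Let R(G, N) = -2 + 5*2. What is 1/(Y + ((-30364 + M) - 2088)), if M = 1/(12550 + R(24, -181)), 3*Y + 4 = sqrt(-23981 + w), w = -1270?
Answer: -1705999942374/55365532148351759 - 17522596*I*sqrt(25251)/55365532148351759 ≈ -3.0813e-5 - 5.0292e-8*I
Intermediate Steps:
Y = -4/3 + I*sqrt(25251)/3 (Y = -4/3 + sqrt(-23981 - 1270)/3 = -4/3 + sqrt(-25251)/3 = -4/3 + (I*sqrt(25251))/3 = -4/3 + I*sqrt(25251)/3 ≈ -1.3333 + 52.969*I)
R(G, N) = 8 (R(G, N) = -2 + 10 = 8)
M = 1/12558 (M = 1/(12550 + 8) = 1/12558 ≈ 7.9631e-5)
1/(Y + ((-30364 + M) - 2088)) = 1/((-4/3 + I*sqrt(25251)/3) + ((-30364 + 1/12558) - 2088)) = 1/((-4/3 + I*sqrt(25251)/3) + (-381311111/12558 - 2088)) = 1/((-4/3 + I*sqrt(25251)/3) - 407532215/12558) = 1/(-135849653/4186 + I*sqrt(25251)/3)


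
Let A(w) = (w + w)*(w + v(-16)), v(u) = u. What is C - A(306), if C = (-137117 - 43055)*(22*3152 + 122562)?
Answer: -34576265312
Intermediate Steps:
A(w) = 2*w*(-16 + w) (A(w) = (w + w)*(w - 16) = (2*w)*(-16 + w) = 2*w*(-16 + w))
C = -34576087832 (C = -180172*(69344 + 122562) = -180172*191906 = -34576087832)
C - A(306) = -34576087832 - 2*306*(-16 + 306) = -34576087832 - 2*306*290 = -34576087832 - 1*177480 = -34576087832 - 177480 = -34576265312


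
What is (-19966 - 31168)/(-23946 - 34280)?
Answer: 25567/29113 ≈ 0.87820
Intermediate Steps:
(-19966 - 31168)/(-23946 - 34280) = -51134/(-58226) = -51134*(-1/58226) = 25567/29113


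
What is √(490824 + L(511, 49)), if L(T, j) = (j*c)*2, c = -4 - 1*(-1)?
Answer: √490530 ≈ 700.38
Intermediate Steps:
c = -3 (c = -4 + 1 = -3)
L(T, j) = -6*j (L(T, j) = (j*(-3))*2 = -3*j*2 = -6*j)
√(490824 + L(511, 49)) = √(490824 - 6*49) = √(490824 - 294) = √490530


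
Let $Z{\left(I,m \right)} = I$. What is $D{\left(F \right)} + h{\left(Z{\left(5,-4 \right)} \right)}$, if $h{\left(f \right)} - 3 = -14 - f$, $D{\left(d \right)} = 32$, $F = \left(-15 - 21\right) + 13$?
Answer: $16$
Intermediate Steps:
$F = -23$ ($F = -36 + 13 = -23$)
$h{\left(f \right)} = -11 - f$ ($h{\left(f \right)} = 3 - \left(14 + f\right) = -11 - f$)
$D{\left(F \right)} + h{\left(Z{\left(5,-4 \right)} \right)} = 32 - 16 = 16$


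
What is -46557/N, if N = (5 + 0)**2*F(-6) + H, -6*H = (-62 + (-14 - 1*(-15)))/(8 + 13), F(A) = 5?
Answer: -5866182/15811 ≈ -371.02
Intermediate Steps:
H = 61/126 (H = -(-62 + (-14 - 1*(-15)))/(6*(8 + 13)) = -(-62 + (-14 + 15))/(6*21) = -(-62 + 1)/(6*21) = -(-61)/(6*21) = -1/6*(-61/21) = 61/126 ≈ 0.48413)
N = 15811/126 (N = (5 + 0)**2*5 + 61/126 = 5**2*5 + 61/126 = 25*5 + 61/126 = 125 + 61/126 = 15811/126 ≈ 125.48)
-46557/N = -46557/15811/126 = -46557*126/15811 = -5866182/15811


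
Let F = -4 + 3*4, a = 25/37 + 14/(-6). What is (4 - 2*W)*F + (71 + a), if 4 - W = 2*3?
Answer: 14801/111 ≈ 133.34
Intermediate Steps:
a = -184/111 (a = 25*(1/37) + 14*(-⅙) = 25/37 - 7/3 = -184/111 ≈ -1.6577)
F = 8 (F = -4 + 12 = 8)
W = -2 (W = 4 - 2*3 = 4 - 1*6 = 4 - 6 = -2)
(4 - 2*W)*F + (71 + a) = (4 - 2*(-2))*8 + (71 - 184/111) = (4 + 4)*8 + 7697/111 = 8*8 + 7697/111 = 64 + 7697/111 = 14801/111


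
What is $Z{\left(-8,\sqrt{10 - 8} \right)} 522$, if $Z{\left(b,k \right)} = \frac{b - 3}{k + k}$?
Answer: $- \frac{2871 \sqrt{2}}{2} \approx -2030.1$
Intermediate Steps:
$Z{\left(b,k \right)} = \frac{-3 + b}{2 k}$
$Z{\left(-8,\sqrt{10 - 8} \right)} 522 = \frac{-3 - 8}{2 \sqrt{10 - 8}} \cdot 522 = \frac{1}{2} \frac{1}{\sqrt{2}} \left(-11\right) 522 = \frac{1}{2} \frac{\sqrt{2}}{2} \left(-11\right) 522 = - \frac{11 \sqrt{2}}{4} \cdot 522 = - \frac{2871 \sqrt{2}}{2}$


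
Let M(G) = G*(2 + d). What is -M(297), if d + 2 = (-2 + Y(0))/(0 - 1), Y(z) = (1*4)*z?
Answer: -594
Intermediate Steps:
Y(z) = 4*z
d = 0 (d = -2 + (-2 + 4*0)/(0 - 1) = -2 + (-2 + 0)/(-1) = -2 - 2*(-1) = -2 + 2 = 0)
M(G) = 2*G (M(G) = G*(2 + 0) = G*2 = 2*G)
-M(297) = -2*297 = -1*594 = -594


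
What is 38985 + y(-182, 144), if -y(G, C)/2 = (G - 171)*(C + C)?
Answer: 242313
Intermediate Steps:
y(G, C) = -4*C*(-171 + G) (y(G, C) = -2*(G - 171)*(C + C) = -2*(-171 + G)*2*C = -4*C*(-171 + G))
38985 + y(-182, 144) = 38985 + 4*144*(171 - 1*(-182)) = 38985 + 4*144*(171 + 182) = 38985 + 4*144*353 = 38985 + 203328 = 242313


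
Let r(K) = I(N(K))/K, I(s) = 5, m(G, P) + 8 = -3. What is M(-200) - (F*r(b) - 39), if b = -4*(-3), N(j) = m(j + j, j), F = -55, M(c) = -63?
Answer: -13/12 ≈ -1.0833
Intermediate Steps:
m(G, P) = -11 (m(G, P) = -8 - 3 = -11)
N(j) = -11
b = 12
r(K) = 5/K
M(-200) - (F*r(b) - 39) = -63 - (-275/12 - 39) = -63 - 1*(-743/12) = -63 + 743/12 = -13/12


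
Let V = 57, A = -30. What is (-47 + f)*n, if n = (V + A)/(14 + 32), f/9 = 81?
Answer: 9207/23 ≈ 400.30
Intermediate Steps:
f = 729 (f = 9*81 = 729)
n = 27/46 (n = (57 - 30)/(14 + 32) = 27/46 ≈ 0.58696)
(-47 + f)*n = (-47 + 729)*(27/46) = 682*(27/46) = 9207/23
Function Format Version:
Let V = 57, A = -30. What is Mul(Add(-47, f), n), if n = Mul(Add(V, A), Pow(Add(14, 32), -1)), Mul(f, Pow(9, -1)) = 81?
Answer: Rational(9207, 23) ≈ 400.30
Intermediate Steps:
f = 729 (f = Mul(9, 81) = 729)
n = Rational(27, 46) (n = Mul(Add(57, -30), Pow(Add(14, 32), -1)) = Mul(27, Pow(46, -1)) = Mul(27, Rational(1, 46)) = Rational(27, 46) ≈ 0.58696)
Mul(Add(-47, f), n) = Mul(Add(-47, 729), Rational(27, 46)) = Mul(682, Rational(27, 46)) = Rational(9207, 23)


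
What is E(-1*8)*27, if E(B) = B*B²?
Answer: -13824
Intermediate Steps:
E(B) = B³
E(-1*8)*27 = (-1*8)³*27 = (-8)³*27 = -512*27 = -13824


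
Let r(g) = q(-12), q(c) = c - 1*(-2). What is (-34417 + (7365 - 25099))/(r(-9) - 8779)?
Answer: 4741/799 ≈ 5.9337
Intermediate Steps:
q(c) = 2 + c (q(c) = c + 2 = 2 + c)
r(g) = -10 (r(g) = 2 - 12 = -10)
(-34417 + (7365 - 25099))/(r(-9) - 8779) = (-34417 + (7365 - 25099))/(-10 - 8779) = (-34417 - 17734)/(-8789) = -52151*(-1/8789) = 4741/799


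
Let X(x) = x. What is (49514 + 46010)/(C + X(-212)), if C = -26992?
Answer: -23881/6801 ≈ -3.5114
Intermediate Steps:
(49514 + 46010)/(C + X(-212)) = (49514 + 46010)/(-26992 - 212) = 95524/(-27204) = 95524*(-1/27204) = -23881/6801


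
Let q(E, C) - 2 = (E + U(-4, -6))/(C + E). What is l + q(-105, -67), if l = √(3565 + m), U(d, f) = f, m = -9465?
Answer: 455/172 + 10*I*√59 ≈ 2.6453 + 76.811*I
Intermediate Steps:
l = 10*I*√59 (l = √(3565 - 9465) = √(-5900) = 10*I*√59 ≈ 76.811*I)
q(E, C) = 2 + (-6 + E)/(C + E) (q(E, C) = 2 + (E - 6)/(C + E) = 2 + (-6 + E)/(C + E))
l + q(-105, -67) = 10*I*√59 + (-6 + 2*(-67) + 3*(-105))/(-67 - 105) = 10*I*√59 + (-6 - 134 - 315)/(-172) = 10*I*√59 - 1/172*(-455) = 10*I*√59 + 455/172 = 455/172 + 10*I*√59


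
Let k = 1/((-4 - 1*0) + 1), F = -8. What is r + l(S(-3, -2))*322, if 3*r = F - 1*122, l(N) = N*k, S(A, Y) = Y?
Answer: 514/3 ≈ 171.33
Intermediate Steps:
k = -1/3 (k = 1/((-4 + 0) + 1) = 1/(-4 + 1) = 1/(-3) = -1/3 ≈ -0.33333)
l(N) = -N/3 (l(N) = N*(-1/3) = -N/3)
r = -130/3 (r = (-8 - 1*122)/3 = (-8 - 122)/3 = (1/3)*(-130) = -130/3 ≈ -43.333)
r + l(S(-3, -2))*322 = -130/3 - 1/3*(-2)*322 = -130/3 + (2/3)*322 = -130/3 + 644/3 = 514/3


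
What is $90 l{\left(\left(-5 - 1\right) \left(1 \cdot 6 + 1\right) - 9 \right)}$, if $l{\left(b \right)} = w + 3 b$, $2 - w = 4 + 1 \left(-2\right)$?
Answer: $-13770$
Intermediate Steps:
$w = 0$ ($w = 2 - \left(4 + 1 \left(-2\right)\right) = 2 - \left(4 - 2\right) = 2 - 2 = 0$)
$l{\left(b \right)} = 3 b$ ($l{\left(b \right)} = 0 + 3 b = 3 b$)
$90 l{\left(\left(-5 - 1\right) \left(1 \cdot 6 + 1\right) - 9 \right)} = 90 \cdot 3 \left(\left(-5 - 1\right) \left(1 \cdot 6 + 1\right) - 9\right) = 90 \cdot 3 \left(- 6 \left(6 + 1\right) - 9\right) = 90 \cdot 3 \left(\left(-6\right) 7 - 9\right) = 90 \cdot 3 \left(-42 - 9\right) = 90 \cdot 3 \left(-51\right) = 90 \left(-153\right) = -13770$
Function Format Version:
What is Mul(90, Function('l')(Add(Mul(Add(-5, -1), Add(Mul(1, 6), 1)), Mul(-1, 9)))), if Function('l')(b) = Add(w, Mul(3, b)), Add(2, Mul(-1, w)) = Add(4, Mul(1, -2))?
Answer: -13770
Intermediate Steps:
w = 0 (w = Add(2, Mul(-1, Add(4, Mul(1, -2)))) = Add(2, Mul(-1, Add(4, -2))) = Add(2, Mul(-1, 2)) = Add(2, -2) = 0)
Function('l')(b) = Mul(3, b) (Function('l')(b) = Add(0, Mul(3, b)) = Mul(3, b))
Mul(90, Function('l')(Add(Mul(Add(-5, -1), Add(Mul(1, 6), 1)), Mul(-1, 9)))) = Mul(90, Mul(3, Add(Mul(Add(-5, -1), Add(Mul(1, 6), 1)), Mul(-1, 9)))) = Mul(90, Mul(3, Add(Mul(-6, Add(6, 1)), -9))) = Mul(90, Mul(3, Add(Mul(-6, 7), -9))) = Mul(90, Mul(3, Add(-42, -9))) = Mul(90, Mul(3, -51)) = Mul(90, -153) = -13770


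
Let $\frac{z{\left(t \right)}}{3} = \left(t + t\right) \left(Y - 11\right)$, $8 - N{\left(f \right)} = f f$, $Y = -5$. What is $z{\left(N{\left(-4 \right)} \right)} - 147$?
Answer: $621$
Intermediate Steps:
$N{\left(f \right)} = 8 - f^{2}$ ($N{\left(f \right)} = 8 - f f = 8 - f^{2}$)
$z{\left(t \right)} = - 96 t$ ($z{\left(t \right)} = 3 \left(t + t\right) \left(-5 - 11\right) = 3 \cdot 2 t \left(-16\right) = 3 \left(- 32 t\right) = - 96 t$)
$z{\left(N{\left(-4 \right)} \right)} - 147 = - 96 \left(8 - \left(-4\right)^{2}\right) - 147 = - 96 \left(8 - 16\right) - 147 = \left(-96\right) \left(-8\right) - 147 = 768 - 147 = 621$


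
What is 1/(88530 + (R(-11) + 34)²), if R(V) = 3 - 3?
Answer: 1/89686 ≈ 1.1150e-5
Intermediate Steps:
R(V) = 0
1/(88530 + (R(-11) + 34)²) = 1/(88530 + (0 + 34)²) = 1/(88530 + 34²) = 1/(88530 + 1156) = 1/89686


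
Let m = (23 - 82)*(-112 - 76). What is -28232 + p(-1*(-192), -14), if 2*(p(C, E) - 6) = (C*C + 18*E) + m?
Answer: -4374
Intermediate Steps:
m = 11092 (m = -59*(-188) = 11092)
p(C, E) = 5552 + C²/2 + 9*E (p(C, E) = 6 + ((C*C + 18*E) + 11092)/2 = 6 + ((C² + 18*E) + 11092)/2 = 6 + (11092 + C² + 18*E)/2 = 6 + (5546 + C²/2 + 9*E) = 5552 + C²/2 + 9*E)
-28232 + p(-1*(-192), -14) = -28232 + (5552 + (-1*(-192))²/2 + 9*(-14)) = -28232 + (5552 + (½)*192² - 126) = -28232 + (5552 + (½)*36864 - 126) = -28232 + (5552 + 18432 - 126) = -28232 + 23858 = -4374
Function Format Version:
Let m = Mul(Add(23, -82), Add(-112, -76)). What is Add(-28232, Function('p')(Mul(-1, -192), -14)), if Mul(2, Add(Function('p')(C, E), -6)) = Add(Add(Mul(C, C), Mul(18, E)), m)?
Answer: -4374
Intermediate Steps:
m = 11092 (m = Mul(-59, -188) = 11092)
Function('p')(C, E) = Add(5552, Mul(Rational(1, 2), Pow(C, 2)), Mul(9, E)) (Function('p')(C, E) = Add(6, Mul(Rational(1, 2), Add(Add(Mul(C, C), Mul(18, E)), 11092))) = Add(6, Mul(Rational(1, 2), Add(Add(Pow(C, 2), Mul(18, E)), 11092))) = Add(6, Mul(Rational(1, 2), Add(11092, Pow(C, 2), Mul(18, E)))) = Add(6, Add(5546, Mul(Rational(1, 2), Pow(C, 2)), Mul(9, E))) = Add(5552, Mul(Rational(1, 2), Pow(C, 2)), Mul(9, E)))
Add(-28232, Function('p')(Mul(-1, -192), -14)) = Add(-28232, Add(5552, Mul(Rational(1, 2), Pow(Mul(-1, -192), 2)), Mul(9, -14))) = Add(-28232, Add(5552, Mul(Rational(1, 2), Pow(192, 2)), -126)) = Add(-28232, Add(5552, Mul(Rational(1, 2), 36864), -126)) = Add(-28232, Add(5552, 18432, -126)) = Add(-28232, 23858) = -4374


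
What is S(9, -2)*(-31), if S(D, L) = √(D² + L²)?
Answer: -31*√85 ≈ -285.81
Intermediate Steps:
S(9, -2)*(-31) = √(9² + (-2)²)*(-31) = √(81 + 4)*(-31) = √85*(-31) = -31*√85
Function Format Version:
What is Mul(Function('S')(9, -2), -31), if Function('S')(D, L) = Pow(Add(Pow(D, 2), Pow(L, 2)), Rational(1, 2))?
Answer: Mul(-31, Pow(85, Rational(1, 2))) ≈ -285.81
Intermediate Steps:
Mul(Function('S')(9, -2), -31) = Mul(Pow(Add(Pow(9, 2), Pow(-2, 2)), Rational(1, 2)), -31) = Mul(Pow(Add(81, 4), Rational(1, 2)), -31) = Mul(Pow(85, Rational(1, 2)), -31) = Mul(-31, Pow(85, Rational(1, 2)))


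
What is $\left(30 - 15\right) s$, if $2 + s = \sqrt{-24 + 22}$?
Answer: $-30 + 15 i \sqrt{2} \approx -30.0 + 21.213 i$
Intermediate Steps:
$s = -2 + i \sqrt{2}$ ($s = -2 + \sqrt{-24 + 22} = -2 + \sqrt{-2} = -2 + i \sqrt{2} \approx -2.0 + 1.4142 i$)
$\left(30 - 15\right) s = \left(30 - 15\right) \left(-2 + i \sqrt{2}\right) = 15 \left(-2 + i \sqrt{2}\right) = -30 + 15 i \sqrt{2}$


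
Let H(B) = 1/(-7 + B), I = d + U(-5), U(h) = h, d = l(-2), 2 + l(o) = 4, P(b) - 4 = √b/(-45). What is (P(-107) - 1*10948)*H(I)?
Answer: 5472/5 + I*√107/450 ≈ 1094.4 + 0.022987*I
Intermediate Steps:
P(b) = 4 - √b/45 (P(b) = 4 + √b/(-45) = 4 - √b/45)
l(o) = 2 (l(o) = -2 + 4 = 2)
d = 2
I = -3 (I = 2 - 5 = -3)
(P(-107) - 1*10948)*H(I) = ((4 - I*√107/45) - 1*10948)/(-7 - 3) = ((4 - I*√107/45) - 10948)/(-10) = ((4 - I*√107/45) - 10948)*(-⅒) = (-10944 - I*√107/45)*(-⅒) = 5472/5 + I*√107/450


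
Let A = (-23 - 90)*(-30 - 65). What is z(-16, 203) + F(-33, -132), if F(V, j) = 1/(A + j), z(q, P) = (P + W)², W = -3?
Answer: 424120001/10603 ≈ 40000.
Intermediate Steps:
A = 10735 (A = -113*(-95) = 10735)
z(q, P) = (-3 + P)² (z(q, P) = (P - 3)² = (-3 + P)²)
F(V, j) = 1/(10735 + j)
z(-16, 203) + F(-33, -132) = (-3 + 203)² + 1/(10735 - 132) = 200² + 1/10603 = 40000 + 1/10603 = 424120001/10603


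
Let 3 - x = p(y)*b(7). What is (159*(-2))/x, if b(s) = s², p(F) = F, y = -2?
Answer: -318/101 ≈ -3.1485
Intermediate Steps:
x = 101 (x = 3 - (-2)*7² = 3 - (-2)*49 = 3 - 1*(-98) = 3 + 98 = 101)
(159*(-2))/x = (159*(-2))/101 = -318*1/101 = -318/101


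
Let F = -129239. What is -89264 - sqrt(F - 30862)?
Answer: -89264 - 3*I*sqrt(17789) ≈ -89264.0 - 400.13*I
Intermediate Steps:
-89264 - sqrt(F - 30862) = -89264 - sqrt(-129239 - 30862) = -89264 - sqrt(-160101) = -89264 - 3*I*sqrt(17789)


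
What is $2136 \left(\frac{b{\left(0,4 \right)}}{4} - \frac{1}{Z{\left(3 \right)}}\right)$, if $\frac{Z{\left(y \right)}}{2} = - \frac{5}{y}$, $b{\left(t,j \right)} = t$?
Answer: $\frac{3204}{5} \approx 640.8$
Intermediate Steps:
$Z{\left(y \right)} = - \frac{10}{y}$ ($Z{\left(y \right)} = 2 \left(- \frac{5}{y}\right) = - \frac{10}{y}$)
$2136 \left(\frac{b{\left(0,4 \right)}}{4} - \frac{1}{Z{\left(3 \right)}}\right) = 2136 \left(\frac{0}{4} - \frac{1}{\left(-10\right) \frac{1}{3}}\right) = 2136 \left(0 \cdot \frac{1}{4} - \frac{1}{\left(-10\right) \frac{1}{3}}\right) = 2136 \left(0 - \frac{1}{- \frac{10}{3}}\right) = 2136 \left(0 - - \frac{3}{10}\right) = 2136 \left(0 + \frac{3}{10}\right) = 2136 \cdot \frac{3}{10} = \frac{3204}{5}$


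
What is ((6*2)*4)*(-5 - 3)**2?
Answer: 3072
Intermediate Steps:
((6*2)*4)*(-5 - 3)**2 = (12*4)*(-8)**2 = 48*64 = 3072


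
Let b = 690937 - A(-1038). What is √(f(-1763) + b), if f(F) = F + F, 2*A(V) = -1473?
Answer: √2752590/2 ≈ 829.55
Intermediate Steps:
A(V) = -1473/2 (A(V) = (½)*(-1473) = -1473/2)
f(F) = 2*F
b = 1383347/2 (b = 690937 - 1*(-1473/2) = 690937 + 1473/2 = 1383347/2 ≈ 6.9167e+5)
√(f(-1763) + b) = √(2*(-1763) + 1383347/2) = √(-3526 + 1383347/2) = √(1376295/2) = √2752590/2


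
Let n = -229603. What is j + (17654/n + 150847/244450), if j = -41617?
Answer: -2335784289663509/56126453350 ≈ -41616.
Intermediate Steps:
j + (17654/n + 150847/244450) = -41617 + (17654/(-229603) + 150847/244450) = -41617 + (17654*(-1/229603) + 150847*(1/244450)) = -41617 + (-17654/229603 + 150847/244450) = -41617 + 30319403441/56126453350 = -2335784289663509/56126453350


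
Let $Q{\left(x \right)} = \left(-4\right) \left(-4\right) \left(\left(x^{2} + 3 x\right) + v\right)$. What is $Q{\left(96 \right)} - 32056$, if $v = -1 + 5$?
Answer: $120072$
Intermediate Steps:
$v = 4$
$Q{\left(x \right)} = 64 + 16 x^{2} + 48 x$ ($Q{\left(x \right)} = \left(-4\right) \left(-4\right) \left(\left(x^{2} + 3 x\right) + 4\right) = 16 \left(4 + x^{2} + 3 x\right) = 64 + 16 x^{2} + 48 x$)
$Q{\left(96 \right)} - 32056 = \left(64 + 16 \cdot 96^{2} + 48 \cdot 96\right) - 32056 = \left(64 + 16 \cdot 9216 + 4608\right) - 32056 = \left(64 + 147456 + 4608\right) - 32056 = 152128 - 32056 = 120072$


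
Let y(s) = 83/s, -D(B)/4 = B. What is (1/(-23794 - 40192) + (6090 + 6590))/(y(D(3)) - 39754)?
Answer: -4868054874/15264852083 ≈ -0.31891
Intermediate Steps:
D(B) = -4*B
(1/(-23794 - 40192) + (6090 + 6590))/(y(D(3)) - 39754) = (1/(-23794 - 40192) + (6090 + 6590))/(83/((-4*3)) - 39754) = (1/(-63986) + 12680)/(83/(-12) - 39754) = (-1/63986 + 12680)/(83*(-1/12) - 39754) = 811342479/(63986*(-83/12 - 39754)) = 811342479/(63986*(-477131/12)) = (811342479/63986)*(-12/477131) = -4868054874/15264852083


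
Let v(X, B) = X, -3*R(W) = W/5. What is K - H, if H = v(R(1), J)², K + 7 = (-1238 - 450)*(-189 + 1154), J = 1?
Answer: -366508576/225 ≈ -1.6289e+6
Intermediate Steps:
K = -1628927 (K = -7 + (-1238 - 450)*(-189 + 1154) = -7 - 1688*965 = -7 - 1628920 = -1628927)
R(W) = -W/15 (R(W) = -W/(3*5) = -W/15)
H = 1/225 (H = (-1/15*1)² = (-1/15)² = 1/225 ≈ 0.0044444)
K - H = -1628927 - 1*1/225 = -1628927 - 1/225 = -366508576/225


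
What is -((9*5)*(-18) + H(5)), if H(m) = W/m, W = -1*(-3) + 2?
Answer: 809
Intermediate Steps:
W = 5 (W = 3 + 2 = 5)
H(m) = 5/m
-((9*5)*(-18) + H(5)) = -((9*5)*(-18) + 5/5) = -(45*(-18) + 5*(⅕)) = -(-810 + 1) = -1*(-809) = 809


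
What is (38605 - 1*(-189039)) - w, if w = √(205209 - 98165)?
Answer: 227644 - 2*√26761 ≈ 2.2732e+5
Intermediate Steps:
w = 2*√26761 (w = √107044 = 2*√26761 ≈ 327.18)
(38605 - 1*(-189039)) - w = (38605 - 1*(-189039)) - 2*√26761 = (38605 + 189039) - 2*√26761 = 227644 - 2*√26761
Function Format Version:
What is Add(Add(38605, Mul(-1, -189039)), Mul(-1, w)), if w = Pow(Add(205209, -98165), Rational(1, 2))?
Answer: Add(227644, Mul(-2, Pow(26761, Rational(1, 2)))) ≈ 2.2732e+5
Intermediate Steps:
w = Mul(2, Pow(26761, Rational(1, 2))) (w = Pow(107044, Rational(1, 2)) = Mul(2, Pow(26761, Rational(1, 2))) ≈ 327.18)
Add(Add(38605, Mul(-1, -189039)), Mul(-1, w)) = Add(Add(38605, Mul(-1, -189039)), Mul(-1, Mul(2, Pow(26761, Rational(1, 2))))) = Add(Add(38605, 189039), Mul(-2, Pow(26761, Rational(1, 2)))) = Add(227644, Mul(-2, Pow(26761, Rational(1, 2))))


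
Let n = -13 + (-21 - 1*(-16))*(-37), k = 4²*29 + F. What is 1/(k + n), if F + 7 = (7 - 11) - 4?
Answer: 1/621 ≈ 0.0016103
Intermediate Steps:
F = -15 (F = -7 + ((7 - 11) - 4) = -7 + (-4 - 4) = -7 - 8 = -15)
k = 449 (k = 4²*29 - 15 = 16*29 - 15 = 464 - 15 = 449)
n = 172 (n = -13 + (-21 + 16)*(-37) = -13 - 5*(-37) = -13 + 185 = 172)
1/(k + n) = 1/(449 + 172) = 1/621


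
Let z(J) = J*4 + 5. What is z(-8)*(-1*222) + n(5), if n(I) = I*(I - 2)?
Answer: 6009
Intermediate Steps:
z(J) = 5 + 4*J (z(J) = 4*J + 5 = 5 + 4*J)
n(I) = I*(-2 + I)
z(-8)*(-1*222) + n(5) = (5 + 4*(-8))*(-1*222) + 5*(-2 + 5) = (5 - 32)*(-222) + 5*3 = -27*(-222) + 15 = 5994 + 15 = 6009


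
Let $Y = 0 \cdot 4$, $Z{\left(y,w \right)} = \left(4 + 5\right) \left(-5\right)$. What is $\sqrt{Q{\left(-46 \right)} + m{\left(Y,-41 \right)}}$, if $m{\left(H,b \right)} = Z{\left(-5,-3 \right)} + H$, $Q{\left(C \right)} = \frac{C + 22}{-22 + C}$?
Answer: $\frac{i \sqrt{12903}}{17} \approx 6.6818 i$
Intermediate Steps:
$Z{\left(y,w \right)} = -45$ ($Z{\left(y,w \right)} = 9 \left(-5\right) = -45$)
$Y = 0$
$Q{\left(C \right)} = \frac{22 + C}{-22 + C}$
$m{\left(H,b \right)} = -45 + H$
$\sqrt{Q{\left(-46 \right)} + m{\left(Y,-41 \right)}} = \sqrt{\frac{22 - 46}{-22 - 46} + \left(-45 + 0\right)} = \sqrt{\frac{1}{-68} \left(-24\right) - 45} = \sqrt{\left(- \frac{1}{68}\right) \left(-24\right) - 45} = \sqrt{\frac{6}{17} - 45} = \sqrt{- \frac{759}{17}} = \frac{i \sqrt{12903}}{17}$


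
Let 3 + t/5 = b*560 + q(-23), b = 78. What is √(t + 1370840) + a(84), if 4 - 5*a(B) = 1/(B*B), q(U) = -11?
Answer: 28223/35280 + √1589170 ≈ 1261.4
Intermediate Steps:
t = 218330 (t = -15 + 5*(78*560 - 11) = -15 + 5*(43680 - 11) = -15 + 5*43669 = -15 + 218345 = 218330)
a(B) = ⅘ - 1/(5*B²) (a(B) = ⅘ - 1/(5*B*B) = ⅘ - 1/(5*B²))
√(t + 1370840) + a(84) = √(218330 + 1370840) + (⅘ - ⅕/84²) = √1589170 + (⅘ - ⅕*1/7056) = √1589170 + (⅘ - 1/35280) = √1589170 + 28223/35280 = 28223/35280 + √1589170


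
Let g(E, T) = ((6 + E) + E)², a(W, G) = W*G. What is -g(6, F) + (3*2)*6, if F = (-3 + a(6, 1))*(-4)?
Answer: -288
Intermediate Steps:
a(W, G) = G*W
F = -12 (F = (-3 + 1*6)*(-4) = (-3 + 6)*(-4) = 3*(-4) = -12)
g(E, T) = (6 + 2*E)²
-g(6, F) + (3*2)*6 = -4*(3 + 6)² + (3*2)*6 = -4*9² + 6*6 = -4*81 + 36 = -1*324 + 36 = -324 + 36 = -288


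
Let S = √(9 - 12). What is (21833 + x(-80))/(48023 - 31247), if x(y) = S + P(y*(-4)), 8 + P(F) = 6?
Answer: 7277/5592 + I*√3/16776 ≈ 1.3013 + 0.00010325*I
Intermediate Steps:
P(F) = -2 (P(F) = -8 + 6 = -2)
S = I*√3 (S = √(-3) = I*√3 ≈ 1.732*I)
x(y) = -2 + I*√3 (x(y) = I*√3 - 2 = -2 + I*√3)
(21833 + x(-80))/(48023 - 31247) = (21833 + (-2 + I*√3))/(48023 - 31247) = (21831 + I*√3)/16776 = (21831 + I*√3)*(1/16776) = 7277/5592 + I*√3/16776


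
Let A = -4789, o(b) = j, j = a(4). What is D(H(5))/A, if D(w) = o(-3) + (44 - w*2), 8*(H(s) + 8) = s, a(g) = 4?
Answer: -251/19156 ≈ -0.013103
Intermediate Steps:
H(s) = -8 + s/8
j = 4
o(b) = 4
D(w) = 48 - 2*w (D(w) = 4 + (44 - w*2) = 4 + (44 - 2*w) = 48 - 2*w)
D(H(5))/A = (48 - 2*(-8 + (⅛)*5))/(-4789) = (48 - 2*(-8 + 5/8))*(-1/4789) = (48 - 2*(-59/8))*(-1/4789) = (48 + 59/4)*(-1/4789) = (251/4)*(-1/4789) = -251/19156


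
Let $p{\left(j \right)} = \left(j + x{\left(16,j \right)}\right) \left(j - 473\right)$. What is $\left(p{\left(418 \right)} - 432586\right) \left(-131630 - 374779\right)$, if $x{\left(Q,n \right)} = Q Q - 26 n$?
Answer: $-64862890356$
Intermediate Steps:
$x{\left(Q,n \right)} = Q^{2} - 26 n$
$p{\left(j \right)} = \left(-473 + j\right) \left(256 - 25 j\right)$ ($p{\left(j \right)} = \left(j - \left(-256 + 26 j\right)\right) \left(j - 473\right) = \left(j - \left(-256 + 26 j\right)\right) \left(-473 + j\right) = \left(256 - 25 j\right) \left(-473 + j\right) = \left(-473 + j\right) \left(256 - 25 j\right)$)
$\left(p{\left(418 \right)} - 432586\right) \left(-131630 - 374779\right) = \left(\left(-121088 - 25 \cdot 418^{2} + 12081 \cdot 418\right) - 432586\right) \left(-131630 - 374779\right) = \left(\left(-121088 - 4368100 + 5049858\right) - 432586\right) \left(-506409\right) = \left(560670 - 432586\right) \left(-506409\right) = 128084 \left(-506409\right) = -64862890356$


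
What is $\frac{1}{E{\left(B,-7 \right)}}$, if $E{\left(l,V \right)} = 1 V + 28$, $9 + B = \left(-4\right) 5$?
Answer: $\frac{1}{21} \approx 0.047619$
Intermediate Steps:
$B = -29$ ($B = -9 - 20 = -29$)
$E{\left(l,V \right)} = 28 + V$ ($E{\left(l,V \right)} = V + 28 = 28 + V$)
$\frac{1}{E{\left(B,-7 \right)}} = \frac{1}{28 - 7} = \frac{1}{21}$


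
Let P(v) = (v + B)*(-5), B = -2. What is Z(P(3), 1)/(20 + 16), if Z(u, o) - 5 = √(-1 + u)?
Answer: 5/36 + I*√6/36 ≈ 0.13889 + 0.068041*I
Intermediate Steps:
P(v) = 10 - 5*v (P(v) = (v - 2)*(-5) = (-2 + v)*(-5) = 10 - 5*v)
Z(u, o) = 5 + √(-1 + u)
Z(P(3), 1)/(20 + 16) = (5 + √(-1 + (10 - 5*3)))/(20 + 16) = (5 + √(-1 + (10 - 15)))/36 = (5 + √(-1 - 5))/36 = (5 + √(-6))/36 = (5 + I*√6)/36 = 5/36 + I*√6/36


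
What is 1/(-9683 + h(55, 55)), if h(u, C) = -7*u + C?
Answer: -1/10013 ≈ -9.9870e-5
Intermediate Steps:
h(u, C) = C - 7*u
1/(-9683 + h(55, 55)) = 1/(-9683 + (55 - 7*55)) = 1/(-9683 + (55 - 385)) = 1/(-9683 - 330) = 1/(-10013) = -1/10013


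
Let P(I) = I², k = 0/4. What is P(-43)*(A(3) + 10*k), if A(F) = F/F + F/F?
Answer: 3698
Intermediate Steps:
k = 0 (k = 0*(¼) = 0)
A(F) = 2 (A(F) = 1 + 1 = 2)
P(-43)*(A(3) + 10*k) = (-43)²*(2 + 10*0) = 1849*(2 + 0) = 1849*2 = 3698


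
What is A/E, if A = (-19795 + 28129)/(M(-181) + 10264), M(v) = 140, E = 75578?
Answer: 463/43684084 ≈ 1.0599e-5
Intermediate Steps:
A = 463/578 (A = (-19795 + 28129)/(140 + 10264) = 8334/10404 = 8334*(1/10404) = 463/578 ≈ 0.80104)
A/E = (463/578)/75578 = (463/578)*(1/75578) = 463/43684084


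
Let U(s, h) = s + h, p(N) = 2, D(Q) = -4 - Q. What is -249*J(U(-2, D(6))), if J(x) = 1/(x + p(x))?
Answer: 249/10 ≈ 24.900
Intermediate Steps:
U(s, h) = h + s
J(x) = 1/(2 + x) (J(x) = 1/(x + 2) = 1/(2 + x))
-249*J(U(-2, D(6))) = -249/(2 + ((-4 - 1*6) - 2)) = -249/(2 + ((-4 - 6) - 2)) = -249/(2 + (-10 - 2)) = -249/(2 - 12) = -249/(-10) = -249*(-⅒) = 249/10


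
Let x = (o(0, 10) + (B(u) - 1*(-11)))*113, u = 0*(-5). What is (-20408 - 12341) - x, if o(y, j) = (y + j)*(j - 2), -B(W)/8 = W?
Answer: -43032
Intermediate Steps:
u = 0
B(W) = -8*W
o(y, j) = (-2 + j)*(j + y) (o(y, j) = (j + y)*(-2 + j) = (-2 + j)*(j + y))
x = 10283 (x = ((10² - 2*10 - 2*0 + 10*0) + (-8*0 - 1*(-11)))*113 = ((100 - 20 + 0 + 0) + (0 + 11))*113 = (80 + 11)*113 = 91*113 = 10283)
(-20408 - 12341) - x = (-20408 - 12341) - 1*10283 = -32749 - 10283 = -43032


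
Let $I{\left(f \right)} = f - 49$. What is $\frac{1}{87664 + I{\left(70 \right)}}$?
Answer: $\frac{1}{87685} \approx 1.1404 \cdot 10^{-5}$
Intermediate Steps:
$I{\left(f \right)} = -49 + f$
$\frac{1}{87664 + I{\left(70 \right)}} = \frac{1}{87664 + \left(-49 + 70\right)} = \frac{1}{87664 + 21} = \frac{1}{87685}$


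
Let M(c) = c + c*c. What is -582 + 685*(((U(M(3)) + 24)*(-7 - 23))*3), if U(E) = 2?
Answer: -1603482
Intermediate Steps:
M(c) = c + c²
-582 + 685*(((U(M(3)) + 24)*(-7 - 23))*3) = -582 + 685*(((2 + 24)*(-7 - 23))*3) = -582 + 685*((26*(-30))*3) = -582 + 685*(-780*3) = -582 + 685*(-2340) = -582 - 1602900 = -1603482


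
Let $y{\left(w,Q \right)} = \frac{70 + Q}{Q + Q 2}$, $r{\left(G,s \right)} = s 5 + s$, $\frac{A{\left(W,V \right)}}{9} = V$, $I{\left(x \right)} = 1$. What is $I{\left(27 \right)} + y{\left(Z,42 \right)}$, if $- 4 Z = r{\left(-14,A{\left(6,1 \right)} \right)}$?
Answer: $\frac{17}{9} \approx 1.8889$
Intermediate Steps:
$A{\left(W,V \right)} = 9 V$
$r{\left(G,s \right)} = 6 s$ ($r{\left(G,s \right)} = 5 s + s = 6 s$)
$Z = - \frac{27}{2}$ ($Z = - \frac{6 \cdot 9 \cdot 1}{4} = - \frac{6 \cdot 9}{4} = \left(- \frac{1}{4}\right) 54 = - \frac{27}{2} \approx -13.5$)
$y{\left(w,Q \right)} = \frac{70 + Q}{3 Q}$ ($y{\left(w,Q \right)} = \frac{70 + Q}{Q + 2 Q} = \frac{70 + Q}{3 Q}$)
$I{\left(27 \right)} + y{\left(Z,42 \right)} = 1 + \frac{70 + 42}{3 \cdot 42} = 1 + \frac{1}{3} \cdot \frac{1}{42} \cdot 112 = 1 + \frac{8}{9} = \frac{17}{9}$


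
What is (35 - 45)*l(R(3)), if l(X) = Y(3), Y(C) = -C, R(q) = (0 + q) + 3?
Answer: 30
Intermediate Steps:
R(q) = 3 + q (R(q) = q + 3 = 3 + q)
l(X) = -3 (l(X) = -1*3 = -3)
(35 - 45)*l(R(3)) = (35 - 45)*(-3) = -10*(-3) = 30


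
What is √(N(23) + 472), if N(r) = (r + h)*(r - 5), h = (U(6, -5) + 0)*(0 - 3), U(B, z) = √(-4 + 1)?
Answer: √(886 - 54*I*√3) ≈ 29.807 - 1.5689*I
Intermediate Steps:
U(B, z) = I*√3 (U(B, z) = √(-3) = I*√3)
h = -3*I*√3 (h = (I*√3 + 0)*(0 - 3) = (I*√3)*(-3) = -3*I*√3 ≈ -5.1962*I)
N(r) = (-5 + r)*(r - 3*I*√3) (N(r) = (r - 3*I*√3)*(r - 5) = (r - 3*I*√3)*(-5 + r) = (-5 + r)*(r - 3*I*√3))
√(N(23) + 472) = √((23² - 5*23 + 15*I*√3 - 3*I*23*√3) + 472) = √((529 - 115 + 15*I*√3 - 69*I*√3) + 472) = √((414 - 54*I*√3) + 472) = √(886 - 54*I*√3)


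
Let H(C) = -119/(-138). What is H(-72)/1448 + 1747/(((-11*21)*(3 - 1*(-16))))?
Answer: -116190079/292342512 ≈ -0.39745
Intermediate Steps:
H(C) = 119/138 (H(C) = -119*(-1/138) = 119/138)
H(-72)/1448 + 1747/(((-11*21)*(3 - 1*(-16)))) = (119/138)/1448 + 1747/(((-11*21)*(3 - 1*(-16)))) = (119/138)*(1/1448) + 1747/((-231*(3 + 16))) = 119/199824 + 1747/((-231*19)) = 119/199824 + 1747/(-4389) = 119/199824 + 1747*(-1/4389) = 119/199824 - 1747/4389 = -116190079/292342512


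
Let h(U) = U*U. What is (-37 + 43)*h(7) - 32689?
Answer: -32395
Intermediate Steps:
h(U) = U²
(-37 + 43)*h(7) - 32689 = (-37 + 43)*7² - 32689 = 6*49 - 32689 = 294 - 32689 = -32395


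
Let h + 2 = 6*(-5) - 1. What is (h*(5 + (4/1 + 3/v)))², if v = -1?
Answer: 39204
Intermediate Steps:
h = -33 (h = -2 + (6*(-5) - 1) = -2 + (-30 - 1) = -2 - 31 = -33)
(h*(5 + (4/1 + 3/v)))² = (-33*(5 + (4/1 + 3/(-1))))² = (-33*(5 + (4*1 + 3*(-1))))² = (-33*(5 + (4 - 3)))² = (-33*(5 + 1))² = (-33*6)² = (-198)² = 39204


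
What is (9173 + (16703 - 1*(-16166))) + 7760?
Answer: 49802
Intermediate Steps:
(9173 + (16703 - 1*(-16166))) + 7760 = (9173 + (16703 + 16166)) + 7760 = (9173 + 32869) + 7760 = 42042 + 7760 = 49802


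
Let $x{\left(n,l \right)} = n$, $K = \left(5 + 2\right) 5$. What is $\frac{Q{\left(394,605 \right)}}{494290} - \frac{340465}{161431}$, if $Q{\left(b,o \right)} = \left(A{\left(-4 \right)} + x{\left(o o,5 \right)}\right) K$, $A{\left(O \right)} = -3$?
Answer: $\frac{189976696702}{7979372899} \approx 23.808$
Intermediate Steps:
$K = 35$ ($K = 7 \cdot 5 = 35$)
$Q{\left(b,o \right)} = -105 + 35 o^{2}$ ($Q{\left(b,o \right)} = \left(-3 + o o\right) 35 = \left(-3 + o^{2}\right) 35 = -105 + 35 o^{2}$)
$\frac{Q{\left(394,605 \right)}}{494290} - \frac{340465}{161431} = \frac{-105 + 35 \cdot 605^{2}}{494290} - \frac{340465}{161431} = \left(-105 + 35 \cdot 366025\right) \frac{1}{494290} - \frac{340465}{161431} = \left(-105 + 12810875\right) \frac{1}{494290} - \frac{340465}{161431} = 12810770 \cdot \frac{1}{494290} - \frac{340465}{161431} = \frac{1281077}{49429} - \frac{340465}{161431} = \frac{189976696702}{7979372899}$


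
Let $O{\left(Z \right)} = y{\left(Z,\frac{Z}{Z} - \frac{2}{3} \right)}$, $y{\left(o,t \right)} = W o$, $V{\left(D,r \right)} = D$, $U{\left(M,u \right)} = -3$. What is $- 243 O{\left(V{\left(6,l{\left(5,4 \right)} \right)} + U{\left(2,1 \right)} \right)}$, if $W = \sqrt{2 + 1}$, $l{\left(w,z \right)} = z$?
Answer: $- 729 \sqrt{3} \approx -1262.7$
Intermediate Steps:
$W = \sqrt{3} \approx 1.732$
$y{\left(o,t \right)} = o \sqrt{3}$ ($y{\left(o,t \right)} = \sqrt{3} o = o \sqrt{3}$)
$O{\left(Z \right)} = Z \sqrt{3}$
$- 243 O{\left(V{\left(6,l{\left(5,4 \right)} \right)} + U{\left(2,1 \right)} \right)} = - 243 \left(6 - 3\right) \sqrt{3} = - 243 \cdot 3 \sqrt{3} = - 729 \sqrt{3}$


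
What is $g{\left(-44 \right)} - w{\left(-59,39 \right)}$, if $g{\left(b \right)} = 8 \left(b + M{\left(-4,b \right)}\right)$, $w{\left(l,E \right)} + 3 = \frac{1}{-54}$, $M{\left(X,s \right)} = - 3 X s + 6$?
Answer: $- \frac{244349}{54} \approx -4525.0$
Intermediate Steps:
$M{\left(X,s \right)} = 6 - 3 X s$ ($M{\left(X,s \right)} = - 3 X s + 6 = 6 - 3 X s$)
$w{\left(l,E \right)} = - \frac{163}{54}$ ($w{\left(l,E \right)} = -3 + \frac{1}{-54} = -3 - \frac{1}{54} = - \frac{163}{54}$)
$g{\left(b \right)} = 48 + 104 b$ ($g{\left(b \right)} = 8 \left(b + \left(6 - - 12 b\right)\right) = 8 \left(b + \left(6 + 12 b\right)\right) = 8 \left(6 + 13 b\right) = 48 + 104 b$)
$g{\left(-44 \right)} - w{\left(-59,39 \right)} = \left(48 + 104 \left(-44\right)\right) - - \frac{163}{54} = \left(48 - 4576\right) + \frac{163}{54} = -4528 + \frac{163}{54} = - \frac{244349}{54}$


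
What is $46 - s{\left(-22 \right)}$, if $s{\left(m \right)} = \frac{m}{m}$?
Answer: $45$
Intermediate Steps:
$s{\left(m \right)} = 1$
$46 - s{\left(-22 \right)} = 46 - 1 = 45$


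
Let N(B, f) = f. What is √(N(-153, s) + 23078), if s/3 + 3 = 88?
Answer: √23333 ≈ 152.75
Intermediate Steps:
s = 255 (s = -9 + 3*88 = -9 + 264 = 255)
√(N(-153, s) + 23078) = √(255 + 23078) = √23333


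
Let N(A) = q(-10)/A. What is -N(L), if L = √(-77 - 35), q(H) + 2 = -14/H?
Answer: -3*I*√7/140 ≈ -0.056695*I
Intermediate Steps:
q(H) = -2 - 14/H
L = 4*I*√7 (L = √(-112) = 4*I*√7 ≈ 10.583*I)
N(A) = -3/(5*A) (N(A) = (-2 - 14/(-10))/A = (-2 - 14*(-⅒))/A = (-2 + 7/5)/A = -3/(5*A))
-N(L) = -(-3)/(5*(4*I*√7)) = -(-3)*(-I*√7/28)/5 = -3*I*√7/140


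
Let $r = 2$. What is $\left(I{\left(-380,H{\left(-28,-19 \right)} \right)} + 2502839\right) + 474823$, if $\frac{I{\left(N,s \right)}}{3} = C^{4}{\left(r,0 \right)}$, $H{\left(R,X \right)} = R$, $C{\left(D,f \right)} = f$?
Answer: $2977662$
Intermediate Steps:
$I{\left(N,s \right)} = 0$ ($I{\left(N,s \right)} = 3 \cdot 0^{4} = 3 \cdot 0 = 0$)
$\left(I{\left(-380,H{\left(-28,-19 \right)} \right)} + 2502839\right) + 474823 = \left(0 + 2502839\right) + 474823 = 2502839 + 474823 = 2977662$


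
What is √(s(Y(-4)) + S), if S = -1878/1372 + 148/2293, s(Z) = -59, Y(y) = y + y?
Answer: I*√3045146957062/224714 ≈ 7.7656*I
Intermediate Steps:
Y(y) = 2*y
S = -2051599/1572998 (S = -1878*1/1372 + 148*(1/2293) = -939/686 + 148/2293 = -2051599/1572998 ≈ -1.3043)
√(s(Y(-4)) + S) = √(-59 - 2051599/1572998) = √(-94858481/1572998) = I*√3045146957062/224714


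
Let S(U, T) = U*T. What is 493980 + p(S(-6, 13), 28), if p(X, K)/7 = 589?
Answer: 498103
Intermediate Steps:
S(U, T) = T*U
p(X, K) = 4123 (p(X, K) = 7*589 = 4123)
493980 + p(S(-6, 13), 28) = 493980 + 4123 = 498103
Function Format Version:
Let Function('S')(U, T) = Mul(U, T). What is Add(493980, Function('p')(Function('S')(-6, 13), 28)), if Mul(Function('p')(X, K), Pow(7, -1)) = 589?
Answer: 498103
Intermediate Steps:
Function('S')(U, T) = Mul(T, U)
Function('p')(X, K) = 4123 (Function('p')(X, K) = Mul(7, 589) = 4123)
Add(493980, Function('p')(Function('S')(-6, 13), 28)) = Add(493980, 4123) = 498103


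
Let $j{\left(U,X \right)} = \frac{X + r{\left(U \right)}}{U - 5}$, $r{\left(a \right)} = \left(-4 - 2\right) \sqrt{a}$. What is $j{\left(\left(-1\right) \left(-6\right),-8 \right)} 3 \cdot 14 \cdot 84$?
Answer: $-28224 - 21168 \sqrt{6} \approx -80075.0$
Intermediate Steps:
$r{\left(a \right)} = - 6 \sqrt{a}$
$j{\left(U,X \right)} = \frac{X - 6 \sqrt{U}}{-5 + U}$ ($j{\left(U,X \right)} = \frac{X - 6 \sqrt{U}}{U - 5} = \frac{X - 6 \sqrt{U}}{-5 + U}$)
$j{\left(\left(-1\right) \left(-6\right),-8 \right)} 3 \cdot 14 \cdot 84 = \frac{-8 - 6 \sqrt{\left(-1\right) \left(-6\right)}}{-5 - -6} \cdot 3 \cdot 14 \cdot 84 = \frac{-8 - 6 \sqrt{6}}{-5 + 6} \cdot 42 \cdot 84 = \frac{-8 - 6 \sqrt{6}}{1} \cdot 42 \cdot 84 = 1 \left(-8 - 6 \sqrt{6}\right) 42 \cdot 84 = \left(-8 - 6 \sqrt{6}\right) 42 \cdot 84 = \left(-336 - 252 \sqrt{6}\right) 84 = -28224 - 21168 \sqrt{6}$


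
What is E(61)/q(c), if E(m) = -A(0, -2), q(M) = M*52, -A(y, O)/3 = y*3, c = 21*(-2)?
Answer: 0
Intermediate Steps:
c = -42
A(y, O) = -9*y (A(y, O) = -3*y*3 = -9*y)
q(M) = 52*M
E(m) = 0 (E(m) = -(-9)*0 = -1*0 = 0)
E(61)/q(c) = 0/((52*(-42))) = 0/(-2184) = 0*(-1/2184) = 0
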